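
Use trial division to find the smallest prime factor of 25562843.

61

25562843 is odd.
Digit sum 35, not divisible by 3.
Ends in 3: not divisible by 5.
7: 25562843 = 7·3651834 + 5
11: 25562843 = 11·2323894 + 9
13: 25562843 = 13·1966372 + 7
17: 25562843 = 17·1503696 + 11
19: 25562843 = 19·1345412 + 15
23: 25562843 = 23·1111427 + 22
29: 25562843 = 29·881477 + 10
31: 25562843 = 31·824607 + 26
37: 25562843 = 37·690887 + 24
41: 25562843 = 41·623483 + 40
43: 25562843 = 43·594484 + 31
47: 25562843 = 47·543890 + 13
53: 25562843 = 53·482317 + 42
59: 25562843 = 59·433268 + 31
61: 25562843 = 61·419063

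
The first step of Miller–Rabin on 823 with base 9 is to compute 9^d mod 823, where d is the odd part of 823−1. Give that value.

1

823 − 1 = 822 = 2^1 · 411, so d = 411.
9^1 ≡ 9 (mod 823)
9^2 ≡ 9^2 = 81 ≡ 81 (mod 823)
9^4 ≡ 81^2 = 6561 ≡ 800 (mod 823)
9^8 ≡ 800^2 = 640000 ≡ 529 (mod 823)
9^16 ≡ 529^2 = 279841 ≡ 21 (mod 823)
9^32 ≡ 21^2 = 441 ≡ 441 (mod 823)
9^64 ≡ 441^2 = 194481 ≡ 253 (mod 823)
9^128 ≡ 253^2 = 64009 ≡ 638 (mod 823)
9^256 ≡ 638^2 = 407044 ≡ 482 (mod 823)
411 = 256 + 128 + 16 + 8 + 2 + 1 in binary powers of 2.
So 9^411 ≡ 482 · 638 · 21 · 529 · 81 · 9 ≡ 1 (mod 823).
Since 9^d ≡ 1 (mod 823), base 9 does not prove 823 composite.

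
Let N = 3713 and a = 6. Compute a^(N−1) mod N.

6^1 ≡ 6 (mod 3713)
6^2 ≡ 6^2 = 36 ≡ 36 (mod 3713)
6^4 ≡ 36^2 = 1296 ≡ 1296 (mod 3713)
6^8 ≡ 1296^2 = 1679616 ≡ 1340 (mod 3713)
6^16 ≡ 1340^2 = 1795600 ≡ 2221 (mod 3713)
6^32 ≡ 2221^2 = 4932841 ≡ 1977 (mod 3713)
6^64 ≡ 1977^2 = 3908529 ≡ 2453 (mod 3713)
6^128 ≡ 2453^2 = 6017209 ≡ 2149 (mod 3713)
6^256 ≡ 2149^2 = 4618201 ≡ 2942 (mod 3713)
6^512 ≡ 2942^2 = 8655364 ≡ 361 (mod 3713)
6^1024 ≡ 361^2 = 130321 ≡ 366 (mod 3713)
6^2048 ≡ 366^2 = 133956 ≡ 288 (mod 3713)
3712 = 2048 + 1024 + 512 + 128 in binary powers of 2.
So 6^3712 ≡ 288 · 366 · 361 · 2149 ≡ 1225 (mod 3713).
Since 1225 ≠ 1, base 6 is a Fermat witness: 3713 is composite.

1225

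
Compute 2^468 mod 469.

2^1 ≡ 2 (mod 469)
2^2 ≡ 2^2 = 4 ≡ 4 (mod 469)
2^4 ≡ 4^2 = 16 ≡ 16 (mod 469)
2^8 ≡ 16^2 = 256 ≡ 256 (mod 469)
2^16 ≡ 256^2 = 65536 ≡ 345 (mod 469)
2^32 ≡ 345^2 = 119025 ≡ 368 (mod 469)
2^64 ≡ 368^2 = 135424 ≡ 352 (mod 469)
2^128 ≡ 352^2 = 123904 ≡ 88 (mod 469)
2^256 ≡ 88^2 = 7744 ≡ 240 (mod 469)
468 = 256 + 128 + 64 + 16 + 4 in binary powers of 2.
So 2^468 ≡ 240 · 88 · 352 · 345 · 16 ≡ 64 (mod 469).
Since 64 ≠ 1, base 2 is a Fermat witness: 469 is composite.

64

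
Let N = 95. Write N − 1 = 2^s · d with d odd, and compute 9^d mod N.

95 − 1 = 94 = 2^1 · 47, so d = 47.
9^1 ≡ 9 (mod 95)
9^2 ≡ 9^2 = 81 ≡ 81 (mod 95)
9^4 ≡ 81^2 = 6561 ≡ 6 (mod 95)
9^8 ≡ 6^2 = 36 ≡ 36 (mod 95)
9^16 ≡ 36^2 = 1296 ≡ 61 (mod 95)
9^32 ≡ 61^2 = 3721 ≡ 16 (mod 95)
47 = 32 + 8 + 4 + 2 + 1 in binary powers of 2.
So 9^47 ≡ 16 · 36 · 6 · 81 · 9 ≡ 24 (mod 95).
Squaring chain: 24; never reaches −1, so base 9 is a Miller–Rabin witness that 95 is composite.

24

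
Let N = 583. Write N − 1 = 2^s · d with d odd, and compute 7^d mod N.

583 − 1 = 582 = 2^1 · 291, so d = 291.
7^1 ≡ 7 (mod 583)
7^2 ≡ 7^2 = 49 ≡ 49 (mod 583)
7^4 ≡ 49^2 = 2401 ≡ 69 (mod 583)
7^8 ≡ 69^2 = 4761 ≡ 97 (mod 583)
7^16 ≡ 97^2 = 9409 ≡ 81 (mod 583)
7^32 ≡ 81^2 = 6561 ≡ 148 (mod 583)
7^64 ≡ 148^2 = 21904 ≡ 333 (mod 583)
7^128 ≡ 333^2 = 110889 ≡ 119 (mod 583)
7^256 ≡ 119^2 = 14161 ≡ 169 (mod 583)
291 = 256 + 32 + 2 + 1 in binary powers of 2.
So 7^291 ≡ 169 · 148 · 49 · 7 ≡ 271 (mod 583).
Squaring chain: 271; never reaches −1, so base 7 is a Miller–Rabin witness that 583 is composite.

271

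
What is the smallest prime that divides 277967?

17

277967 is odd.
Digit sum 38, not divisible by 3.
Ends in 7: not divisible by 5.
7: 277967 = 7·39709 + 4
11: 277967 = 11·25269 + 8
13: 277967 = 13·21382 + 1
17: 277967 = 17·16351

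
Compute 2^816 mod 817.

102

2^1 ≡ 2 (mod 817)
2^2 ≡ 2^2 = 4 ≡ 4 (mod 817)
2^4 ≡ 4^2 = 16 ≡ 16 (mod 817)
2^8 ≡ 16^2 = 256 ≡ 256 (mod 817)
2^16 ≡ 256^2 = 65536 ≡ 176 (mod 817)
2^32 ≡ 176^2 = 30976 ≡ 747 (mod 817)
2^64 ≡ 747^2 = 558009 ≡ 815 (mod 817)
2^128 ≡ 815^2 = 664225 ≡ 4 (mod 817)
2^256 ≡ 4^2 = 16 ≡ 16 (mod 817)
2^512 ≡ 16^2 = 256 ≡ 256 (mod 817)
816 = 512 + 256 + 32 + 16 in binary powers of 2.
So 2^816 ≡ 256 · 16 · 747 · 176 ≡ 102 (mod 817).
Since 102 ≠ 1, base 2 is a Fermat witness: 817 is composite.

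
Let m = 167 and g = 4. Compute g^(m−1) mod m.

4^1 ≡ 4 (mod 167)
4^2 ≡ 4^2 = 16 ≡ 16 (mod 167)
4^4 ≡ 16^2 = 256 ≡ 89 (mod 167)
4^8 ≡ 89^2 = 7921 ≡ 72 (mod 167)
4^16 ≡ 72^2 = 5184 ≡ 7 (mod 167)
4^32 ≡ 7^2 = 49 ≡ 49 (mod 167)
4^64 ≡ 49^2 = 2401 ≡ 63 (mod 167)
4^128 ≡ 63^2 = 3969 ≡ 128 (mod 167)
166 = 128 + 32 + 4 + 2 in binary powers of 2.
So 4^166 ≡ 128 · 49 · 89 · 16 ≡ 1 (mod 167).
Since the result is 1, base 4 gives no evidence that 167 is composite.

1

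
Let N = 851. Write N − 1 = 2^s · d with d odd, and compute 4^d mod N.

851 − 1 = 850 = 2^1 · 425, so d = 425.
4^1 ≡ 4 (mod 851)
4^2 ≡ 4^2 = 16 ≡ 16 (mod 851)
4^4 ≡ 16^2 = 256 ≡ 256 (mod 851)
4^8 ≡ 256^2 = 65536 ≡ 9 (mod 851)
4^16 ≡ 9^2 = 81 ≡ 81 (mod 851)
4^32 ≡ 81^2 = 6561 ≡ 604 (mod 851)
4^64 ≡ 604^2 = 364816 ≡ 588 (mod 851)
4^128 ≡ 588^2 = 345744 ≡ 238 (mod 851)
4^256 ≡ 238^2 = 56644 ≡ 478 (mod 851)
425 = 256 + 128 + 32 + 8 + 1 in binary powers of 2.
So 4^425 ≡ 478 · 238 · 604 · 9 · 4 ≡ 169 (mod 851).
Squaring chain: 169; never reaches −1, so base 4 is a Miller–Rabin witness that 851 is composite.

169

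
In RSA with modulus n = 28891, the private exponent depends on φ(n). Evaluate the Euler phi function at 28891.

28552

Factor: 28891 = 167 · 173.
φ(28891) = (167−1) · (173−1) = 166 · 172 = 28552.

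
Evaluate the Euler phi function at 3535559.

Factor: 3535559 = 131 · 137 · 197.
φ(3535559) = (131−1) · (137−1) · (197−1) = 130 · 136 · 196 = 3465280.

3465280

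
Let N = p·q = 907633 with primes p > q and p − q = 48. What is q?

Since p = q + 48, we have 907633 = q(q + 48), so q² + 48q − 907633 = 0.
Discriminant: 48² + 4·907633 = 2304 + 3630532 = 3632836; √3632836 = 1906.
q = (−48 + 1906)/2 = 929, and p = q + 48 = 977.
Check: 929 · 977 = 907633.

929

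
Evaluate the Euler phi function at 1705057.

Factor: 1705057 = 79 · 113 · 191.
φ(1705057) = (79−1) · (113−1) · (191−1) = 78 · 112 · 190 = 1659840.

1659840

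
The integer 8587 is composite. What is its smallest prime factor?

8587 is odd.
Digit sum 28, not divisible by 3.
Ends in 7: not divisible by 5.
7: 8587 = 7·1226 + 5
11: 8587 = 11·780 + 7
13: 8587 = 13·660 + 7
17: 8587 = 17·505 + 2
19: 8587 = 19·451 + 18
23: 8587 = 23·373 + 8
29: 8587 = 29·296 + 3
31: 8587 = 31·277

31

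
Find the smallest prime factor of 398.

2

398 is even: 2 divides it.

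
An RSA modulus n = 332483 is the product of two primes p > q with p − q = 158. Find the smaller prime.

503

Since p = q + 158, we have 332483 = q(q + 158), so q² + 158q − 332483 = 0.
Discriminant: 158² + 4·332483 = 24964 + 1329932 = 1354896; √1354896 = 1164.
q = (−158 + 1164)/2 = 503, and p = q + 158 = 661.
Check: 503 · 661 = 332483.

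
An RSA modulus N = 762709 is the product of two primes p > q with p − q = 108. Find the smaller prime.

Since p = q + 108, we have 762709 = q(q + 108), so q² + 108q − 762709 = 0.
Discriminant: 108² + 4·762709 = 11664 + 3050836 = 3062500; √3062500 = 1750.
q = (−108 + 1750)/2 = 821, and p = q + 108 = 929.
Check: 821 · 929 = 762709.

821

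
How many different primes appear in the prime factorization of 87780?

6

87780 = 2^2 · 21945
21945 = 3 · 7315
7315 = 5 · 1463
1463 = 7 · 209
209 = 11 · 19
87780 = 2^2 · 3 · 5 · 7 · 11 · 19, which has 6 distinct prime factors.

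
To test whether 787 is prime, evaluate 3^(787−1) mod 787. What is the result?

1

3^1 ≡ 3 (mod 787)
3^2 ≡ 3^2 = 9 ≡ 9 (mod 787)
3^4 ≡ 9^2 = 81 ≡ 81 (mod 787)
3^8 ≡ 81^2 = 6561 ≡ 265 (mod 787)
3^16 ≡ 265^2 = 70225 ≡ 182 (mod 787)
3^32 ≡ 182^2 = 33124 ≡ 70 (mod 787)
3^64 ≡ 70^2 = 4900 ≡ 178 (mod 787)
3^128 ≡ 178^2 = 31684 ≡ 204 (mod 787)
3^256 ≡ 204^2 = 41616 ≡ 692 (mod 787)
3^512 ≡ 692^2 = 478864 ≡ 368 (mod 787)
786 = 512 + 256 + 16 + 2 in binary powers of 2.
So 3^786 ≡ 368 · 692 · 182 · 9 ≡ 1 (mod 787).
Since the result is 1, base 3 gives no evidence that 787 is composite.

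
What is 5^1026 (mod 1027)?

5^1 ≡ 5 (mod 1027)
5^2 ≡ 5^2 = 25 ≡ 25 (mod 1027)
5^4 ≡ 25^2 = 625 ≡ 625 (mod 1027)
5^8 ≡ 625^2 = 390625 ≡ 365 (mod 1027)
5^16 ≡ 365^2 = 133225 ≡ 742 (mod 1027)
5^32 ≡ 742^2 = 550564 ≡ 92 (mod 1027)
5^64 ≡ 92^2 = 8464 ≡ 248 (mod 1027)
5^128 ≡ 248^2 = 61504 ≡ 911 (mod 1027)
5^256 ≡ 911^2 = 829921 ≡ 105 (mod 1027)
5^512 ≡ 105^2 = 11025 ≡ 755 (mod 1027)
5^1024 ≡ 755^2 = 570025 ≡ 40 (mod 1027)
1026 = 1024 + 2 in binary powers of 2.
So 5^1026 ≡ 40 · 25 ≡ 1000 (mod 1027).
Since 1000 ≠ 1, base 5 is a Fermat witness: 1027 is composite.

1000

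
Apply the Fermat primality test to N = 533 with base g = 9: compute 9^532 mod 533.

9^1 ≡ 9 (mod 533)
9^2 ≡ 9^2 = 81 ≡ 81 (mod 533)
9^4 ≡ 81^2 = 6561 ≡ 165 (mod 533)
9^8 ≡ 165^2 = 27225 ≡ 42 (mod 533)
9^16 ≡ 42^2 = 1764 ≡ 165 (mod 533)
9^32 ≡ 165^2 = 27225 ≡ 42 (mod 533)
9^64 ≡ 42^2 = 1764 ≡ 165 (mod 533)
9^128 ≡ 165^2 = 27225 ≡ 42 (mod 533)
9^256 ≡ 42^2 = 1764 ≡ 165 (mod 533)
9^512 ≡ 165^2 = 27225 ≡ 42 (mod 533)
532 = 512 + 16 + 4 in binary powers of 2.
So 9^532 ≡ 42 · 165 · 165 ≡ 165 (mod 533).
Since 165 ≠ 1, base 9 is a Fermat witness: 533 is composite.

165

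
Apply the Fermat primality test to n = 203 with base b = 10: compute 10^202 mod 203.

10^1 ≡ 10 (mod 203)
10^2 ≡ 10^2 = 100 ≡ 100 (mod 203)
10^4 ≡ 100^2 = 10000 ≡ 53 (mod 203)
10^8 ≡ 53^2 = 2809 ≡ 170 (mod 203)
10^16 ≡ 170^2 = 28900 ≡ 74 (mod 203)
10^32 ≡ 74^2 = 5476 ≡ 198 (mod 203)
10^64 ≡ 198^2 = 39204 ≡ 25 (mod 203)
10^128 ≡ 25^2 = 625 ≡ 16 (mod 203)
202 = 128 + 64 + 8 + 2 in binary powers of 2.
So 10^202 ≡ 16 · 25 · 170 · 100 ≡ 109 (mod 203).
Since 109 ≠ 1, base 10 is a Fermat witness: 203 is composite.

109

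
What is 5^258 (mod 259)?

85

5^1 ≡ 5 (mod 259)
5^2 ≡ 5^2 = 25 ≡ 25 (mod 259)
5^4 ≡ 25^2 = 625 ≡ 107 (mod 259)
5^8 ≡ 107^2 = 11449 ≡ 53 (mod 259)
5^16 ≡ 53^2 = 2809 ≡ 219 (mod 259)
5^32 ≡ 219^2 = 47961 ≡ 46 (mod 259)
5^64 ≡ 46^2 = 2116 ≡ 44 (mod 259)
5^128 ≡ 44^2 = 1936 ≡ 123 (mod 259)
5^256 ≡ 123^2 = 15129 ≡ 107 (mod 259)
258 = 256 + 2 in binary powers of 2.
So 5^258 ≡ 107 · 25 ≡ 85 (mod 259).
Since 85 ≠ 1, base 5 is a Fermat witness: 259 is composite.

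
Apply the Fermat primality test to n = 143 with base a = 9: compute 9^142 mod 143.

48

9^1 ≡ 9 (mod 143)
9^2 ≡ 9^2 = 81 ≡ 81 (mod 143)
9^4 ≡ 81^2 = 6561 ≡ 126 (mod 143)
9^8 ≡ 126^2 = 15876 ≡ 3 (mod 143)
9^16 ≡ 3^2 = 9 ≡ 9 (mod 143)
9^32 ≡ 9^2 = 81 ≡ 81 (mod 143)
9^64 ≡ 81^2 = 6561 ≡ 126 (mod 143)
9^128 ≡ 126^2 = 15876 ≡ 3 (mod 143)
142 = 128 + 8 + 4 + 2 in binary powers of 2.
So 9^142 ≡ 3 · 3 · 126 · 81 ≡ 48 (mod 143).
Since 48 ≠ 1, base 9 is a Fermat witness: 143 is composite.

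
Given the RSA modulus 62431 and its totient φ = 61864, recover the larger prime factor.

419

φ(n) = (p−1)(q−1) = n − (p+q) + 1, so p + q = 62431 − 61864 + 1 = 568.
p and q are the roots of t² − 568t + 62431 = 0.
Discriminant: 568² − 4·62431 = 322624 − 249724 = 72900; √72900 = 270.
q = (568 − 270)/2 = 149, p = (568 + 270)/2 = 419.
Check: 149 · 419 = 62431.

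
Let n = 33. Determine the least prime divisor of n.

3

33 is odd.
Digit sum 6, divisible by 3.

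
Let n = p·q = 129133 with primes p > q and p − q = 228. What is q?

Since p = q + 228, we have 129133 = q(q + 228), so q² + 228q − 129133 = 0.
Discriminant: 228² + 4·129133 = 51984 + 516532 = 568516; √568516 = 754.
q = (−228 + 754)/2 = 263, and p = q + 228 = 491.
Check: 263 · 491 = 129133.

263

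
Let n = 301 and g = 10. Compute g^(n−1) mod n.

78

10^1 ≡ 10 (mod 301)
10^2 ≡ 10^2 = 100 ≡ 100 (mod 301)
10^4 ≡ 100^2 = 10000 ≡ 67 (mod 301)
10^8 ≡ 67^2 = 4489 ≡ 275 (mod 301)
10^16 ≡ 275^2 = 75625 ≡ 74 (mod 301)
10^32 ≡ 74^2 = 5476 ≡ 58 (mod 301)
10^64 ≡ 58^2 = 3364 ≡ 53 (mod 301)
10^128 ≡ 53^2 = 2809 ≡ 100 (mod 301)
10^256 ≡ 100^2 = 10000 ≡ 67 (mod 301)
300 = 256 + 32 + 8 + 4 in binary powers of 2.
So 10^300 ≡ 67 · 58 · 275 · 67 ≡ 78 (mod 301).
Since 78 ≠ 1, base 10 is a Fermat witness: 301 is composite.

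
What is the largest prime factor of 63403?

63403 = 19 · 3337
3337 = 47 · 71
71 is prime.
So 63403 = 19 · 47 · 71; the largest prime factor is 71.

71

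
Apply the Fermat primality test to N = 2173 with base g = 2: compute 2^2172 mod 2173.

2^1 ≡ 2 (mod 2173)
2^2 ≡ 2^2 = 4 ≡ 4 (mod 2173)
2^4 ≡ 4^2 = 16 ≡ 16 (mod 2173)
2^8 ≡ 16^2 = 256 ≡ 256 (mod 2173)
2^16 ≡ 256^2 = 65536 ≡ 346 (mod 2173)
2^32 ≡ 346^2 = 119716 ≡ 201 (mod 2173)
2^64 ≡ 201^2 = 40401 ≡ 1287 (mod 2173)
2^128 ≡ 1287^2 = 1656369 ≡ 543 (mod 2173)
2^256 ≡ 543^2 = 294849 ≡ 1494 (mod 2173)
2^512 ≡ 1494^2 = 2232036 ≡ 365 (mod 2173)
2^1024 ≡ 365^2 = 133225 ≡ 672 (mod 2173)
2^2048 ≡ 672^2 = 451584 ≡ 1773 (mod 2173)
2172 = 2048 + 64 + 32 + 16 + 8 + 4 in binary powers of 2.
So 2^2172 ≡ 1773 · 1287 · 201 · 346 · 256 · 16 ≡ 1636 (mod 2173).
Since 1636 ≠ 1, base 2 is a Fermat witness: 2173 is composite.

1636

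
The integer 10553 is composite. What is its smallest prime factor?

61

10553 is odd.
Digit sum 14, not divisible by 3.
Ends in 3: not divisible by 5.
7: 10553 = 7·1507 + 4
11: 10553 = 11·959 + 4
13: 10553 = 13·811 + 10
17: 10553 = 17·620 + 13
19: 10553 = 19·555 + 8
23: 10553 = 23·458 + 19
29: 10553 = 29·363 + 26
31: 10553 = 31·340 + 13
37: 10553 = 37·285 + 8
41: 10553 = 41·257 + 16
43: 10553 = 43·245 + 18
47: 10553 = 47·224 + 25
53: 10553 = 53·199 + 6
59: 10553 = 59·178 + 51
61: 10553 = 61·173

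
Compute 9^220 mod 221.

152

9^1 ≡ 9 (mod 221)
9^2 ≡ 9^2 = 81 ≡ 81 (mod 221)
9^4 ≡ 81^2 = 6561 ≡ 152 (mod 221)
9^8 ≡ 152^2 = 23104 ≡ 120 (mod 221)
9^16 ≡ 120^2 = 14400 ≡ 35 (mod 221)
9^32 ≡ 35^2 = 1225 ≡ 120 (mod 221)
9^64 ≡ 120^2 = 14400 ≡ 35 (mod 221)
9^128 ≡ 35^2 = 1225 ≡ 120 (mod 221)
220 = 128 + 64 + 16 + 8 + 4 in binary powers of 2.
So 9^220 ≡ 120 · 35 · 35 · 120 · 152 ≡ 152 (mod 221).
Since 152 ≠ 1, base 9 is a Fermat witness: 221 is composite.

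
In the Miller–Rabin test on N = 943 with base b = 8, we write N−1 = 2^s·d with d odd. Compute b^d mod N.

943 − 1 = 942 = 2^1 · 471, so d = 471.
8^1 ≡ 8 (mod 943)
8^2 ≡ 8^2 = 64 ≡ 64 (mod 943)
8^4 ≡ 64^2 = 4096 ≡ 324 (mod 943)
8^8 ≡ 324^2 = 104976 ≡ 303 (mod 943)
8^16 ≡ 303^2 = 91809 ≡ 338 (mod 943)
8^32 ≡ 338^2 = 114244 ≡ 141 (mod 943)
8^64 ≡ 141^2 = 19881 ≡ 78 (mod 943)
8^128 ≡ 78^2 = 6084 ≡ 426 (mod 943)
8^256 ≡ 426^2 = 181476 ≡ 420 (mod 943)
471 = 256 + 128 + 64 + 16 + 4 + 2 + 1 in binary powers of 2.
So 8^471 ≡ 420 · 426 · 78 · 338 · 324 · 64 · 8 ≡ 607 (mod 943).
Squaring chain: 607; never reaches −1, so base 8 is a Miller–Rabin witness that 943 is composite.

607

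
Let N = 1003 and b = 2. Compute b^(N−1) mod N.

990

2^1 ≡ 2 (mod 1003)
2^2 ≡ 2^2 = 4 ≡ 4 (mod 1003)
2^4 ≡ 4^2 = 16 ≡ 16 (mod 1003)
2^8 ≡ 16^2 = 256 ≡ 256 (mod 1003)
2^16 ≡ 256^2 = 65536 ≡ 341 (mod 1003)
2^32 ≡ 341^2 = 116281 ≡ 936 (mod 1003)
2^64 ≡ 936^2 = 876096 ≡ 477 (mod 1003)
2^128 ≡ 477^2 = 227529 ≡ 851 (mod 1003)
2^256 ≡ 851^2 = 724201 ≡ 35 (mod 1003)
2^512 ≡ 35^2 = 1225 ≡ 222 (mod 1003)
1002 = 512 + 256 + 128 + 64 + 32 + 8 + 2 in binary powers of 2.
So 2^1002 ≡ 222 · 35 · 851 · 477 · 936 · 256 · 4 ≡ 990 (mod 1003).
Since 990 ≠ 1, base 2 is a Fermat witness: 1003 is composite.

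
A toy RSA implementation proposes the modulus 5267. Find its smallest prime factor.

5267 is odd.
Digit sum 20, not divisible by 3.
Ends in 7: not divisible by 5.
7: 5267 = 7·752 + 3
11: 5267 = 11·478 + 9
13: 5267 = 13·405 + 2
17: 5267 = 17·309 + 14
19: 5267 = 19·277 + 4
23: 5267 = 23·229

23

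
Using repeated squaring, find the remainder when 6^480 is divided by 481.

6^1 ≡ 6 (mod 481)
6^2 ≡ 6^2 = 36 ≡ 36 (mod 481)
6^4 ≡ 36^2 = 1296 ≡ 334 (mod 481)
6^8 ≡ 334^2 = 111556 ≡ 445 (mod 481)
6^16 ≡ 445^2 = 198025 ≡ 334 (mod 481)
6^32 ≡ 334^2 = 111556 ≡ 445 (mod 481)
6^64 ≡ 445^2 = 198025 ≡ 334 (mod 481)
6^128 ≡ 334^2 = 111556 ≡ 445 (mod 481)
6^256 ≡ 445^2 = 198025 ≡ 334 (mod 481)
480 = 256 + 128 + 64 + 32 in binary powers of 2.
So 6^480 ≡ 334 · 445 · 334 · 445 ≡ 1 (mod 481).
Since the result is 1, base 6 gives no evidence that 481 is composite.

1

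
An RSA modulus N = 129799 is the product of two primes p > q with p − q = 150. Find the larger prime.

Since p = q + 150, we have 129799 = q(q + 150), so q² + 150q − 129799 = 0.
Discriminant: 150² + 4·129799 = 22500 + 519196 = 541696; √541696 = 736.
q = (−150 + 736)/2 = 293, and p = q + 150 = 443.
Check: 293 · 443 = 129799.

443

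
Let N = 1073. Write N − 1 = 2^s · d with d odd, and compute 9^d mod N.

863

1073 − 1 = 1072 = 2^4 · 67, so d = 67.
9^1 ≡ 9 (mod 1073)
9^2 ≡ 9^2 = 81 ≡ 81 (mod 1073)
9^4 ≡ 81^2 = 6561 ≡ 123 (mod 1073)
9^8 ≡ 123^2 = 15129 ≡ 107 (mod 1073)
9^16 ≡ 107^2 = 11449 ≡ 719 (mod 1073)
9^32 ≡ 719^2 = 516961 ≡ 848 (mod 1073)
9^64 ≡ 848^2 = 719104 ≡ 194 (mod 1073)
67 = 64 + 2 + 1 in binary powers of 2.
So 9^67 ≡ 194 · 81 · 9 ≡ 863 (mod 1073).
Squaring chain: 863 → 107 → 719 → 848; never reaches −1, so base 9 is a Miller–Rabin witness that 1073 is composite.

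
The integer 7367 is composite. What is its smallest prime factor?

53

7367 is odd.
Digit sum 23, not divisible by 3.
Ends in 7: not divisible by 5.
7: 7367 = 7·1052 + 3
11: 7367 = 11·669 + 8
13: 7367 = 13·566 + 9
17: 7367 = 17·433 + 6
19: 7367 = 19·387 + 14
23: 7367 = 23·320 + 7
29: 7367 = 29·254 + 1
31: 7367 = 31·237 + 20
37: 7367 = 37·199 + 4
41: 7367 = 41·179 + 28
43: 7367 = 43·171 + 14
47: 7367 = 47·156 + 35
53: 7367 = 53·139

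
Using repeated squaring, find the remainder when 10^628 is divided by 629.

565

10^1 ≡ 10 (mod 629)
10^2 ≡ 10^2 = 100 ≡ 100 (mod 629)
10^4 ≡ 100^2 = 10000 ≡ 565 (mod 629)
10^8 ≡ 565^2 = 319225 ≡ 322 (mod 629)
10^16 ≡ 322^2 = 103684 ≡ 528 (mod 629)
10^32 ≡ 528^2 = 278784 ≡ 137 (mod 629)
10^64 ≡ 137^2 = 18769 ≡ 528 (mod 629)
10^128 ≡ 528^2 = 278784 ≡ 137 (mod 629)
10^256 ≡ 137^2 = 18769 ≡ 528 (mod 629)
10^512 ≡ 528^2 = 278784 ≡ 137 (mod 629)
628 = 512 + 64 + 32 + 16 + 4 in binary powers of 2.
So 10^628 ≡ 137 · 528 · 137 · 528 · 565 ≡ 565 (mod 629).
Since 565 ≠ 1, base 10 is a Fermat witness: 629 is composite.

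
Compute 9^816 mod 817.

752

9^1 ≡ 9 (mod 817)
9^2 ≡ 9^2 = 81 ≡ 81 (mod 817)
9^4 ≡ 81^2 = 6561 ≡ 25 (mod 817)
9^8 ≡ 25^2 = 625 ≡ 625 (mod 817)
9^16 ≡ 625^2 = 390625 ≡ 99 (mod 817)
9^32 ≡ 99^2 = 9801 ≡ 814 (mod 817)
9^64 ≡ 814^2 = 662596 ≡ 9 (mod 817)
9^128 ≡ 9^2 = 81 ≡ 81 (mod 817)
9^256 ≡ 81^2 = 6561 ≡ 25 (mod 817)
9^512 ≡ 25^2 = 625 ≡ 625 (mod 817)
816 = 512 + 256 + 32 + 16 in binary powers of 2.
So 9^816 ≡ 625 · 25 · 814 · 99 ≡ 752 (mod 817).
Since 752 ≠ 1, base 9 is a Fermat witness: 817 is composite.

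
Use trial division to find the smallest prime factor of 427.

7

427 is odd.
Digit sum 13, not divisible by 3.
Ends in 7: not divisible by 5.
7: 427 = 7·61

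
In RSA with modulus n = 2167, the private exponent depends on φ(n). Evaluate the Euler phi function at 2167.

1960

Factor: 2167 = 11 · 197.
φ(2167) = (11−1) · (197−1) = 10 · 196 = 1960.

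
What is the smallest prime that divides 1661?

1661 is odd.
Digit sum 14, not divisible by 3.
Ends in 1: not divisible by 5.
7: 1661 = 7·237 + 2
11: 1661 = 11·151

11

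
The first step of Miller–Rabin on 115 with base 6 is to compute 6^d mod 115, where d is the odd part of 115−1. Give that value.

36

115 − 1 = 114 = 2^1 · 57, so d = 57.
6^1 ≡ 6 (mod 115)
6^2 ≡ 6^2 = 36 ≡ 36 (mod 115)
6^4 ≡ 36^2 = 1296 ≡ 31 (mod 115)
6^8 ≡ 31^2 = 961 ≡ 41 (mod 115)
6^16 ≡ 41^2 = 1681 ≡ 71 (mod 115)
6^32 ≡ 71^2 = 5041 ≡ 96 (mod 115)
57 = 32 + 16 + 8 + 1 in binary powers of 2.
So 6^57 ≡ 96 · 71 · 41 · 6 ≡ 36 (mod 115).
Squaring chain: 36; never reaches −1, so base 6 is a Miller–Rabin witness that 115 is composite.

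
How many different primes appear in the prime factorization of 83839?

83839 = 7^2 · 1711
1711 = 29 · 59
83839 = 7^2 · 29 · 59, which has 3 distinct prime factors.

3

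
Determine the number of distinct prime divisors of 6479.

6479 = 11 · 589
589 = 19 · 31
6479 = 11 · 19 · 31, which has 3 distinct prime factors.

3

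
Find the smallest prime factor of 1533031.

1533031 is odd.
Digit sum 16, not divisible by 3.
Ends in 1: not divisible by 5.
7: 1533031 = 7·219004 + 3
11: 1533031 = 11·139366 + 5
13: 1533031 = 13·117925 + 6
17: 1533031 = 17·90178 + 5
19: 1533031 = 19·80685 + 16
23: 1533031 = 23·66653 + 12
29: 1533031 = 29·52863 + 4
31: 1533031 = 31·49452 + 19
37: 1533031 = 37·41433 + 10
41: 1533031 = 41·37391

41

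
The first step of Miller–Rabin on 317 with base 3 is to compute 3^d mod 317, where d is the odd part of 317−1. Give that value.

203

317 − 1 = 316 = 2^2 · 79, so d = 79.
3^1 ≡ 3 (mod 317)
3^2 ≡ 3^2 = 9 ≡ 9 (mod 317)
3^4 ≡ 9^2 = 81 ≡ 81 (mod 317)
3^8 ≡ 81^2 = 6561 ≡ 221 (mod 317)
3^16 ≡ 221^2 = 48841 ≡ 23 (mod 317)
3^32 ≡ 23^2 = 529 ≡ 212 (mod 317)
3^64 ≡ 212^2 = 44944 ≡ 247 (mod 317)
79 = 64 + 8 + 4 + 2 + 1 in binary powers of 2.
So 3^79 ≡ 247 · 221 · 81 · 9 · 3 ≡ 203 (mod 317).
Squaring chain: 203 → 316; reaches −1, so base 3 does not prove 317 composite.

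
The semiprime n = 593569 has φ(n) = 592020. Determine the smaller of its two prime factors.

691

φ(n) = (p−1)(q−1) = n − (p+q) + 1, so p + q = 593569 − 592020 + 1 = 1550.
p and q are the roots of t² − 1550t + 593569 = 0.
Discriminant: 1550² − 4·593569 = 2402500 − 2374276 = 28224; √28224 = 168.
q = (1550 − 168)/2 = 691, p = (1550 + 168)/2 = 859.
Check: 691 · 859 = 593569.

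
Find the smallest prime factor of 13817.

13817 is odd.
Digit sum 20, not divisible by 3.
Ends in 7: not divisible by 5.
7: 13817 = 7·1973 + 6
11: 13817 = 11·1256 + 1
13: 13817 = 13·1062 + 11
17: 13817 = 17·812 + 13
19: 13817 = 19·727 + 4
23: 13817 = 23·600 + 17
29: 13817 = 29·476 + 13
31: 13817 = 31·445 + 22
37: 13817 = 37·373 + 16
41: 13817 = 41·337

41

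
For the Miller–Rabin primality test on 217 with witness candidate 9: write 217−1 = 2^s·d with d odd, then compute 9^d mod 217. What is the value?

217 − 1 = 216 = 2^3 · 27, so d = 27.
9^1 ≡ 9 (mod 217)
9^2 ≡ 9^2 = 81 ≡ 81 (mod 217)
9^4 ≡ 81^2 = 6561 ≡ 51 (mod 217)
9^8 ≡ 51^2 = 2601 ≡ 214 (mod 217)
9^16 ≡ 214^2 = 45796 ≡ 9 (mod 217)
27 = 16 + 8 + 2 + 1 in binary powers of 2.
So 9^27 ≡ 9 · 214 · 81 · 9 ≡ 64 (mod 217).
Squaring chain: 64 → 190 → 78; never reaches −1, so base 9 is a Miller–Rabin witness that 217 is composite.

64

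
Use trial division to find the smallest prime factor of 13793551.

13793551 is odd.
Digit sum 34, not divisible by 3.
Ends in 1: not divisible by 5.
7: 13793551 = 7·1970507 + 2
11: 13793551 = 11·1253959 + 2
13: 13793551 = 13·1061042 + 5
17: 13793551 = 17·811385 + 6
19: 13793551 = 19·725976 + 7
23: 13793551 = 23·599719 + 14
29: 13793551 = 29·475639 + 20
31: 13793551 = 31·444953 + 8
37: 13793551 = 37·372798 + 25
41: 13793551 = 41·336428 + 3
43: 13793551 = 43·320780 + 11
47: 13793551 = 47·293479 + 38
53: 13793551 = 53·260255 + 36
59: 13793551 = 59·233789

59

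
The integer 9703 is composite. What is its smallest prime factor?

31

9703 is odd.
Digit sum 19, not divisible by 3.
Ends in 3: not divisible by 5.
7: 9703 = 7·1386 + 1
11: 9703 = 11·882 + 1
13: 9703 = 13·746 + 5
17: 9703 = 17·570 + 13
19: 9703 = 19·510 + 13
23: 9703 = 23·421 + 20
29: 9703 = 29·334 + 17
31: 9703 = 31·313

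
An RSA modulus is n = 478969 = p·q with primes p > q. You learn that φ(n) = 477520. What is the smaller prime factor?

φ(n) = (p−1)(q−1) = n − (p+q) + 1, so p + q = 478969 − 477520 + 1 = 1450.
p and q are the roots of t² − 1450t + 478969 = 0.
Discriminant: 1450² − 4·478969 = 2102500 − 1915876 = 186624; √186624 = 432.
q = (1450 − 432)/2 = 509, p = (1450 + 432)/2 = 941.
Check: 509 · 941 = 478969.

509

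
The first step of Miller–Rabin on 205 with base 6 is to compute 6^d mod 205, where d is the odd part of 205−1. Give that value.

205 − 1 = 204 = 2^2 · 51, so d = 51.
6^1 ≡ 6 (mod 205)
6^2 ≡ 6^2 = 36 ≡ 36 (mod 205)
6^4 ≡ 36^2 = 1296 ≡ 66 (mod 205)
6^8 ≡ 66^2 = 4356 ≡ 51 (mod 205)
6^16 ≡ 51^2 = 2601 ≡ 141 (mod 205)
6^32 ≡ 141^2 = 19881 ≡ 201 (mod 205)
51 = 32 + 16 + 2 + 1 in binary powers of 2.
So 6^51 ≡ 201 · 141 · 36 · 6 ≡ 151 (mod 205).
Squaring chain: 151 → 46; never reaches −1, so base 6 is a Miller–Rabin witness that 205 is composite.

151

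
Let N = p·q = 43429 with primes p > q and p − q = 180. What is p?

Since p = q + 180, we have 43429 = q(q + 180), so q² + 180q − 43429 = 0.
Discriminant: 180² + 4·43429 = 32400 + 173716 = 206116; √206116 = 454.
q = (−180 + 454)/2 = 137, and p = q + 180 = 317.
Check: 137 · 317 = 43429.

317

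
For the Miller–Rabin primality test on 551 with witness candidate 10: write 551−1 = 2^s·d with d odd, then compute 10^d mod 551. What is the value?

551 − 1 = 550 = 2^1 · 275, so d = 275.
10^1 ≡ 10 (mod 551)
10^2 ≡ 10^2 = 100 ≡ 100 (mod 551)
10^4 ≡ 100^2 = 10000 ≡ 82 (mod 551)
10^8 ≡ 82^2 = 6724 ≡ 112 (mod 551)
10^16 ≡ 112^2 = 12544 ≡ 422 (mod 551)
10^32 ≡ 422^2 = 178084 ≡ 111 (mod 551)
10^64 ≡ 111^2 = 12321 ≡ 199 (mod 551)
10^128 ≡ 199^2 = 39601 ≡ 480 (mod 551)
10^256 ≡ 480^2 = 230400 ≡ 82 (mod 551)
275 = 256 + 16 + 2 + 1 in binary powers of 2.
So 10^275 ≡ 82 · 422 · 100 · 10 ≡ 98 (mod 551).
Squaring chain: 98; never reaches −1, so base 10 is a Miller–Rabin witness that 551 is composite.

98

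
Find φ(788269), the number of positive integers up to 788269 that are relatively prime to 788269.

760656

Factor: 788269 = 53 · 107 · 139.
φ(788269) = (53−1) · (107−1) · (139−1) = 52 · 106 · 138 = 760656.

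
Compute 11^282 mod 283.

1

11^1 ≡ 11 (mod 283)
11^2 ≡ 11^2 = 121 ≡ 121 (mod 283)
11^4 ≡ 121^2 = 14641 ≡ 208 (mod 283)
11^8 ≡ 208^2 = 43264 ≡ 248 (mod 283)
11^16 ≡ 248^2 = 61504 ≡ 93 (mod 283)
11^32 ≡ 93^2 = 8649 ≡ 159 (mod 283)
11^64 ≡ 159^2 = 25281 ≡ 94 (mod 283)
11^128 ≡ 94^2 = 8836 ≡ 63 (mod 283)
11^256 ≡ 63^2 = 3969 ≡ 7 (mod 283)
282 = 256 + 16 + 8 + 2 in binary powers of 2.
So 11^282 ≡ 7 · 93 · 248 · 121 ≡ 1 (mod 283).
Since the result is 1, base 11 gives no evidence that 283 is composite.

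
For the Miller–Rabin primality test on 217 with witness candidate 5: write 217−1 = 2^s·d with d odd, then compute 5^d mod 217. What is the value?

217 − 1 = 216 = 2^3 · 27, so d = 27.
5^1 ≡ 5 (mod 217)
5^2 ≡ 5^2 = 25 ≡ 25 (mod 217)
5^4 ≡ 25^2 = 625 ≡ 191 (mod 217)
5^8 ≡ 191^2 = 36481 ≡ 25 (mod 217)
5^16 ≡ 25^2 = 625 ≡ 191 (mod 217)
27 = 16 + 8 + 2 + 1 in binary powers of 2.
So 5^27 ≡ 191 · 25 · 25 · 5 ≡ 125 (mod 217).
Squaring chain: 125 → 1 → 1; never reaches −1, so base 5 is a Miller–Rabin witness that 217 is composite.

125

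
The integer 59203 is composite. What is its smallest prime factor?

59203 is odd.
Digit sum 19, not divisible by 3.
Ends in 3: not divisible by 5.
7: 59203 = 7·8457 + 4
11: 59203 = 11·5382 + 1
13: 59203 = 13·4554 + 1
17: 59203 = 17·3482 + 9
19: 59203 = 19·3115 + 18
23: 59203 = 23·2574 + 1
29: 59203 = 29·2041 + 14
31: 59203 = 31·1909 + 24
37: 59203 = 37·1600 + 3
41: 59203 = 41·1443 + 40
43: 59203 = 43·1376 + 35
47: 59203 = 47·1259 + 30
53: 59203 = 53·1117 + 2
59: 59203 = 59·1003 + 26
61: 59203 = 61·970 + 33
67: 59203 = 67·883 + 42
71: 59203 = 71·833 + 60
73: 59203 = 73·811

73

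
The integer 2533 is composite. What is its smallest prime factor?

17

2533 is odd.
Digit sum 13, not divisible by 3.
Ends in 3: not divisible by 5.
7: 2533 = 7·361 + 6
11: 2533 = 11·230 + 3
13: 2533 = 13·194 + 11
17: 2533 = 17·149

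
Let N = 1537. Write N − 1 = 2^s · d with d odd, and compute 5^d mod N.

1537 − 1 = 1536 = 2^9 · 3, so d = 3.
5^1 ≡ 5 (mod 1537)
5^2 ≡ 5^2 = 25 ≡ 25 (mod 1537)
3 = 2 + 1 in binary powers of 2.
So 5^3 ≡ 25 · 5 ≡ 125 (mod 1537).
Squaring chain: 125 → 255 → 471 → 513 → 342 → 152 → 49 → 864 → 1051; never reaches −1, so base 5 is a Miller–Rabin witness that 1537 is composite.

125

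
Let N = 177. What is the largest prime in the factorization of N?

59

177 = 3 · 59
59 is prime.
So 177 = 3 · 59; the largest prime factor is 59.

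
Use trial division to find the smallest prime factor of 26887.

7

26887 is odd.
Digit sum 31, not divisible by 3.
Ends in 7: not divisible by 5.
7: 26887 = 7·3841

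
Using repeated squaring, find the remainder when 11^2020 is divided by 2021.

1741

11^1 ≡ 11 (mod 2021)
11^2 ≡ 11^2 = 121 ≡ 121 (mod 2021)
11^4 ≡ 121^2 = 14641 ≡ 494 (mod 2021)
11^8 ≡ 494^2 = 244036 ≡ 1516 (mod 2021)
11^16 ≡ 1516^2 = 2298256 ≡ 379 (mod 2021)
11^32 ≡ 379^2 = 143641 ≡ 150 (mod 2021)
11^64 ≡ 150^2 = 22500 ≡ 269 (mod 2021)
11^128 ≡ 269^2 = 72361 ≡ 1626 (mod 2021)
11^256 ≡ 1626^2 = 2643876 ≡ 408 (mod 2021)
11^512 ≡ 408^2 = 166464 ≡ 742 (mod 2021)
11^1024 ≡ 742^2 = 550564 ≡ 852 (mod 2021)
2020 = 1024 + 512 + 256 + 128 + 64 + 32 + 4 in binary powers of 2.
So 11^2020 ≡ 852 · 742 · 408 · 1626 · 269 · 150 · 494 ≡ 1741 (mod 2021).
Since 1741 ≠ 1, base 11 is a Fermat witness: 2021 is composite.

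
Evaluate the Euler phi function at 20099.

Factor: 20099 = 101 · 199.
φ(20099) = (101−1) · (199−1) = 100 · 198 = 19800.

19800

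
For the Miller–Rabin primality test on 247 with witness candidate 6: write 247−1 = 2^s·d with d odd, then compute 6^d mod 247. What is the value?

247 − 1 = 246 = 2^1 · 123, so d = 123.
6^1 ≡ 6 (mod 247)
6^2 ≡ 6^2 = 36 ≡ 36 (mod 247)
6^4 ≡ 36^2 = 1296 ≡ 61 (mod 247)
6^8 ≡ 61^2 = 3721 ≡ 16 (mod 247)
6^16 ≡ 16^2 = 256 ≡ 9 (mod 247)
6^32 ≡ 9^2 = 81 ≡ 81 (mod 247)
6^64 ≡ 81^2 = 6561 ≡ 139 (mod 247)
123 = 64 + 32 + 16 + 8 + 2 + 1 in binary powers of 2.
So 6^123 ≡ 139 · 81 · 9 · 16 · 36 · 6 ≡ 125 (mod 247).
Squaring chain: 125; never reaches −1, so base 6 is a Miller–Rabin witness that 247 is composite.

125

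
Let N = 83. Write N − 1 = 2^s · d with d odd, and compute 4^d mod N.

83 − 1 = 82 = 2^1 · 41, so d = 41.
4^1 ≡ 4 (mod 83)
4^2 ≡ 4^2 = 16 ≡ 16 (mod 83)
4^4 ≡ 16^2 = 256 ≡ 7 (mod 83)
4^8 ≡ 7^2 = 49 ≡ 49 (mod 83)
4^16 ≡ 49^2 = 2401 ≡ 77 (mod 83)
4^32 ≡ 77^2 = 5929 ≡ 36 (mod 83)
41 = 32 + 8 + 1 in binary powers of 2.
So 4^41 ≡ 36 · 49 · 4 ≡ 1 (mod 83).
Since 4^d ≡ 1 (mod 83), base 4 does not prove 83 composite.

1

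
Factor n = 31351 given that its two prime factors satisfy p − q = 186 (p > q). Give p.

Since p = q + 186, we have 31351 = q(q + 186), so q² + 186q − 31351 = 0.
Discriminant: 186² + 4·31351 = 34596 + 125404 = 160000; √160000 = 400.
q = (−186 + 400)/2 = 107, and p = q + 186 = 293.
Check: 107 · 293 = 31351.

293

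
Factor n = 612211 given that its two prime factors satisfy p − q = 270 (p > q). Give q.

659

Since p = q + 270, we have 612211 = q(q + 270), so q² + 270q − 612211 = 0.
Discriminant: 270² + 4·612211 = 72900 + 2448844 = 2521744; √2521744 = 1588.
q = (−270 + 1588)/2 = 659, and p = q + 270 = 929.
Check: 659 · 929 = 612211.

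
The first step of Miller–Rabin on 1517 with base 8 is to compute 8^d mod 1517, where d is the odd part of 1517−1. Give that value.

1517 − 1 = 1516 = 2^2 · 379, so d = 379.
8^1 ≡ 8 (mod 1517)
8^2 ≡ 8^2 = 64 ≡ 64 (mod 1517)
8^4 ≡ 64^2 = 4096 ≡ 1062 (mod 1517)
8^8 ≡ 1062^2 = 1127844 ≡ 713 (mod 1517)
8^16 ≡ 713^2 = 508369 ≡ 174 (mod 1517)
8^32 ≡ 174^2 = 30276 ≡ 1453 (mod 1517)
8^64 ≡ 1453^2 = 2111209 ≡ 1062 (mod 1517)
8^128 ≡ 1062^2 = 1127844 ≡ 713 (mod 1517)
8^256 ≡ 713^2 = 508369 ≡ 174 (mod 1517)
379 = 256 + 64 + 32 + 16 + 8 + 2 + 1 in binary powers of 2.
So 8^379 ≡ 174 · 1062 · 1453 · 174 · 713 · 64 · 8 ≡ 1102 (mod 1517).
Squaring chain: 1102 → 804; never reaches −1, so base 8 is a Miller–Rabin witness that 1517 is composite.

1102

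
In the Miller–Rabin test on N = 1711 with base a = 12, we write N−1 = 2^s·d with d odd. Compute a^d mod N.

1711 − 1 = 1710 = 2^1 · 855, so d = 855.
12^1 ≡ 12 (mod 1711)
12^2 ≡ 12^2 = 144 ≡ 144 (mod 1711)
12^4 ≡ 144^2 = 20736 ≡ 204 (mod 1711)
12^8 ≡ 204^2 = 41616 ≡ 552 (mod 1711)
12^16 ≡ 552^2 = 304704 ≡ 146 (mod 1711)
12^32 ≡ 146^2 = 21316 ≡ 784 (mod 1711)
12^64 ≡ 784^2 = 614656 ≡ 407 (mod 1711)
12^128 ≡ 407^2 = 165649 ≡ 1393 (mod 1711)
12^256 ≡ 1393^2 = 1940449 ≡ 175 (mod 1711)
12^512 ≡ 175^2 = 30625 ≡ 1538 (mod 1711)
855 = 512 + 256 + 64 + 16 + 4 + 2 + 1 in binary powers of 2.
So 12^855 ≡ 1538 · 175 · 407 · 146 · 204 · 144 · 12 ≡ 1467 (mod 1711).
Squaring chain: 1467; never reaches −1, so base 12 is a Miller–Rabin witness that 1711 is composite.

1467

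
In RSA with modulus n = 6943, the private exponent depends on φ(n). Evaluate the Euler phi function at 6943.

6760

Factor: 6943 = 53 · 131.
φ(6943) = (53−1) · (131−1) = 52 · 130 = 6760.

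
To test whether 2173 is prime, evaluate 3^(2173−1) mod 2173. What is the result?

122

3^1 ≡ 3 (mod 2173)
3^2 ≡ 3^2 = 9 ≡ 9 (mod 2173)
3^4 ≡ 9^2 = 81 ≡ 81 (mod 2173)
3^8 ≡ 81^2 = 6561 ≡ 42 (mod 2173)
3^16 ≡ 42^2 = 1764 ≡ 1764 (mod 2173)
3^32 ≡ 1764^2 = 3111696 ≡ 2133 (mod 2173)
3^64 ≡ 2133^2 = 4549689 ≡ 1600 (mod 2173)
3^128 ≡ 1600^2 = 2560000 ≡ 206 (mod 2173)
3^256 ≡ 206^2 = 42436 ≡ 1149 (mod 2173)
3^512 ≡ 1149^2 = 1320201 ≡ 1190 (mod 2173)
3^1024 ≡ 1190^2 = 1416100 ≡ 1477 (mod 2173)
3^2048 ≡ 1477^2 = 2181529 ≡ 2010 (mod 2173)
2172 = 2048 + 64 + 32 + 16 + 8 + 4 in binary powers of 2.
So 3^2172 ≡ 2010 · 1600 · 2133 · 1764 · 42 · 81 ≡ 122 (mod 2173).
Since 122 ≠ 1, base 3 is a Fermat witness: 2173 is composite.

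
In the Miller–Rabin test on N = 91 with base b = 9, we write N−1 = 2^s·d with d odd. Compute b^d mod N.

1

91 − 1 = 90 = 2^1 · 45, so d = 45.
9^1 ≡ 9 (mod 91)
9^2 ≡ 9^2 = 81 ≡ 81 (mod 91)
9^4 ≡ 81^2 = 6561 ≡ 9 (mod 91)
9^8 ≡ 9^2 = 81 ≡ 81 (mod 91)
9^16 ≡ 81^2 = 6561 ≡ 9 (mod 91)
9^32 ≡ 9^2 = 81 ≡ 81 (mod 91)
45 = 32 + 8 + 4 + 1 in binary powers of 2.
So 9^45 ≡ 81 · 81 · 9 · 9 ≡ 1 (mod 91).
Since 9^d ≡ 1 (mod 91), base 9 does not prove 91 composite.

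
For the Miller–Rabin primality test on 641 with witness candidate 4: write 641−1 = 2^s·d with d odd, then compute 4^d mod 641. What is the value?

383

641 − 1 = 640 = 2^7 · 5, so d = 5.
4^1 ≡ 4 (mod 641)
4^2 ≡ 4^2 = 16 ≡ 16 (mod 641)
4^4 ≡ 16^2 = 256 ≡ 256 (mod 641)
5 = 4 + 1 in binary powers of 2.
So 4^5 ≡ 256 · 4 ≡ 383 (mod 641).
Squaring chain: 383 → 541 → 385 → 154 → 640 → 1 → 1; reaches −1, so base 4 does not prove 641 composite.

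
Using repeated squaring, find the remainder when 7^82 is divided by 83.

1

7^1 ≡ 7 (mod 83)
7^2 ≡ 7^2 = 49 ≡ 49 (mod 83)
7^4 ≡ 49^2 = 2401 ≡ 77 (mod 83)
7^8 ≡ 77^2 = 5929 ≡ 36 (mod 83)
7^16 ≡ 36^2 = 1296 ≡ 51 (mod 83)
7^32 ≡ 51^2 = 2601 ≡ 28 (mod 83)
7^64 ≡ 28^2 = 784 ≡ 37 (mod 83)
82 = 64 + 16 + 2 in binary powers of 2.
So 7^82 ≡ 37 · 51 · 49 ≡ 1 (mod 83).
Since the result is 1, base 7 gives no evidence that 83 is composite.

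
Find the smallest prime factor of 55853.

55853 is odd.
Digit sum 26, not divisible by 3.
Ends in 3: not divisible by 5.
7: 55853 = 7·7979

7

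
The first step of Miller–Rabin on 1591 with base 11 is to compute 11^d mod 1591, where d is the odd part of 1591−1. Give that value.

1591 − 1 = 1590 = 2^1 · 795, so d = 795.
11^1 ≡ 11 (mod 1591)
11^2 ≡ 11^2 = 121 ≡ 121 (mod 1591)
11^4 ≡ 121^2 = 14641 ≡ 322 (mod 1591)
11^8 ≡ 322^2 = 103684 ≡ 269 (mod 1591)
11^16 ≡ 269^2 = 72361 ≡ 766 (mod 1591)
11^32 ≡ 766^2 = 586756 ≡ 1268 (mod 1591)
11^64 ≡ 1268^2 = 1607824 ≡ 914 (mod 1591)
11^128 ≡ 914^2 = 835396 ≡ 121 (mod 1591)
11^256 ≡ 121^2 = 14641 ≡ 322 (mod 1591)
11^512 ≡ 322^2 = 103684 ≡ 269 (mod 1591)
795 = 512 + 256 + 16 + 8 + 2 + 1 in binary powers of 2.
So 11^795 ≡ 269 · 322 · 766 · 269 · 121 · 11 ≡ 924 (mod 1591).
Squaring chain: 924; never reaches −1, so base 11 is a Miller–Rabin witness that 1591 is composite.

924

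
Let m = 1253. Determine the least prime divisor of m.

1253 is odd.
Digit sum 11, not divisible by 3.
Ends in 3: not divisible by 5.
7: 1253 = 7·179

7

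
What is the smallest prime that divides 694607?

59

694607 is odd.
Digit sum 32, not divisible by 3.
Ends in 7: not divisible by 5.
7: 694607 = 7·99229 + 4
11: 694607 = 11·63146 + 1
13: 694607 = 13·53431 + 4
17: 694607 = 17·40859 + 4
19: 694607 = 19·36558 + 5
23: 694607 = 23·30200 + 7
29: 694607 = 29·23951 + 28
31: 694607 = 31·22406 + 21
37: 694607 = 37·18773 + 6
41: 694607 = 41·16941 + 26
43: 694607 = 43·16153 + 28
47: 694607 = 47·14778 + 41
53: 694607 = 53·13105 + 42
59: 694607 = 59·11773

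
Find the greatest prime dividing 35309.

67

35309 = 17 · 2077
2077 = 31 · 67
67 is prime.
So 35309 = 17 · 31 · 67; the largest prime factor is 67.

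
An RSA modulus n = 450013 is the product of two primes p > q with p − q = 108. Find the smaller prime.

619

Since p = q + 108, we have 450013 = q(q + 108), so q² + 108q − 450013 = 0.
Discriminant: 108² + 4·450013 = 11664 + 1800052 = 1811716; √1811716 = 1346.
q = (−108 + 1346)/2 = 619, and p = q + 108 = 727.
Check: 619 · 727 = 450013.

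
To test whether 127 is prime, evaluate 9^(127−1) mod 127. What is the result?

9^1 ≡ 9 (mod 127)
9^2 ≡ 9^2 = 81 ≡ 81 (mod 127)
9^4 ≡ 81^2 = 6561 ≡ 84 (mod 127)
9^8 ≡ 84^2 = 7056 ≡ 71 (mod 127)
9^16 ≡ 71^2 = 5041 ≡ 88 (mod 127)
9^32 ≡ 88^2 = 7744 ≡ 124 (mod 127)
9^64 ≡ 124^2 = 15376 ≡ 9 (mod 127)
126 = 64 + 32 + 16 + 8 + 4 + 2 in binary powers of 2.
So 9^126 ≡ 9 · 124 · 88 · 71 · 84 · 81 ≡ 1 (mod 127).
Since the result is 1, base 9 gives no evidence that 127 is composite.

1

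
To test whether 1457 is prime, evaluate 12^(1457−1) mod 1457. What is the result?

794

12^1 ≡ 12 (mod 1457)
12^2 ≡ 12^2 = 144 ≡ 144 (mod 1457)
12^4 ≡ 144^2 = 20736 ≡ 338 (mod 1457)
12^8 ≡ 338^2 = 114244 ≡ 598 (mod 1457)
12^16 ≡ 598^2 = 357604 ≡ 639 (mod 1457)
12^32 ≡ 639^2 = 408321 ≡ 361 (mod 1457)
12^64 ≡ 361^2 = 130321 ≡ 648 (mod 1457)
12^128 ≡ 648^2 = 419904 ≡ 288 (mod 1457)
12^256 ≡ 288^2 = 82944 ≡ 1352 (mod 1457)
12^512 ≡ 1352^2 = 1827904 ≡ 826 (mod 1457)
12^1024 ≡ 826^2 = 682276 ≡ 400 (mod 1457)
1456 = 1024 + 256 + 128 + 32 + 16 in binary powers of 2.
So 12^1456 ≡ 400 · 1352 · 288 · 361 · 639 ≡ 794 (mod 1457).
Since 794 ≠ 1, base 12 is a Fermat witness: 1457 is composite.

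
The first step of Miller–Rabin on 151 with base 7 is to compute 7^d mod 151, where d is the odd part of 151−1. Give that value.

151 − 1 = 150 = 2^1 · 75, so d = 75.
7^1 ≡ 7 (mod 151)
7^2 ≡ 7^2 = 49 ≡ 49 (mod 151)
7^4 ≡ 49^2 = 2401 ≡ 136 (mod 151)
7^8 ≡ 136^2 = 18496 ≡ 74 (mod 151)
7^16 ≡ 74^2 = 5476 ≡ 40 (mod 151)
7^32 ≡ 40^2 = 1600 ≡ 90 (mod 151)
7^64 ≡ 90^2 = 8100 ≡ 97 (mod 151)
75 = 64 + 8 + 2 + 1 in binary powers of 2.
So 7^75 ≡ 97 · 74 · 49 · 7 ≡ 150 (mod 151).
Since 7^d ≡ 150 (mod 151), base 7 does not prove 151 composite.

150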